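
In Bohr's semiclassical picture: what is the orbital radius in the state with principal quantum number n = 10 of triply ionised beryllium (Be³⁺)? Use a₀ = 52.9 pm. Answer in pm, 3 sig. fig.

1320 pm

r_n = n²a₀/Z = 10² × 52.9 / 4
    = 100 × 52.9 / 4 = 1320 pm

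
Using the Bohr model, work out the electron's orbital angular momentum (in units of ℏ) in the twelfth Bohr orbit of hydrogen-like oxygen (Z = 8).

12

L_n = nℏ, so L/ℏ = n = 12.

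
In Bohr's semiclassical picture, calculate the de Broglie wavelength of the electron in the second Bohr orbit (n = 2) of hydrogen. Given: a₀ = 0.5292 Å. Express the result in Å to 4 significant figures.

6.650 Å

The Bohr quantisation condition is nλ = 2πr_n.
r_n = n²a₀/Z = 2.117 Å
λ = 2πr_n/n = 2π·2.117/2 = 6.650 Å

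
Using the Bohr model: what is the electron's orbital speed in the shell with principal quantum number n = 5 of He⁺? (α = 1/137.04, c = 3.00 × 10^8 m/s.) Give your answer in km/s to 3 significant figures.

876 km/s

v_n = Zαc/n = 2 × 0.00730 × 3.00 × 10^8 / 5
    = 876 km/s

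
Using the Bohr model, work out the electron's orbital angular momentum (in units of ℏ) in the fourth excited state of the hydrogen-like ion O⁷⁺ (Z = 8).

L_n = nℏ, so L/ℏ = n = 5.

5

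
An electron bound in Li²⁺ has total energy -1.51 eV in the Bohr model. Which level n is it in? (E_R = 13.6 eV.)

9

E_n = −E_R Z²/n² ⇒ n² = E_R Z²/(−E_n) = 13.6 × 3² / 1.51 ≈ 81.06
n = 9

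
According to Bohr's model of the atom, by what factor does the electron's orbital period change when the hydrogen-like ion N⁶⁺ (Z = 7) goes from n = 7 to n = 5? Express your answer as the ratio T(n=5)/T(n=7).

125/343

T ∝ Z^-2 · n^3; with Z fixed, T ∝ n^3.
T(n=5)/T(n=7) = (5/7)^3 = 125/343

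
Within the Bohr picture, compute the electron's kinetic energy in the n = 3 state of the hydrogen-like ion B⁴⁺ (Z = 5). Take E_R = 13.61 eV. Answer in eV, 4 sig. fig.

For a Coulomb orbit the virial theorem gives K = −E_n.
E_n = −E_R·Z²/n², so K = E_R·Z²/n² = 13.61 × 5²/3² = 37.81 eV

37.81 eV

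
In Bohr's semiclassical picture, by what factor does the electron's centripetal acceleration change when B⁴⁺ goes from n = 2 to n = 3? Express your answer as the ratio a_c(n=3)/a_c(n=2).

a_c ∝ Z^3 · n^-4; with Z fixed, a_c ∝ n^-4.
a_c(n=3)/a_c(n=2) = (3/2)^-4 = 16/81

16/81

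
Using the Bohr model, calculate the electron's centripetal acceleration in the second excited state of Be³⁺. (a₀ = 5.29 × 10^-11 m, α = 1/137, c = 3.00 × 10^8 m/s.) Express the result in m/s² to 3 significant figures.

r = n²a₀/Z = 1.19 × 10^-10 m, v = Zαc/n = 2.92 × 10^6 m/s
a = v²/r = (2.92 × 10^6)² / 1.19 × 10^-10 = 7.16 × 10^22 m/s²

7.16 × 10^22 m/s²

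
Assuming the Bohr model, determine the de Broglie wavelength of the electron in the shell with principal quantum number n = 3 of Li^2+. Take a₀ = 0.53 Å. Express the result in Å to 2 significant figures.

3.3 Å

The Bohr quantisation condition is nλ = 2πr_n.
r_n = n²a₀/Z = 1.6 Å
λ = 2πr_n/n = 2π·1.6/3 = 3.3 Å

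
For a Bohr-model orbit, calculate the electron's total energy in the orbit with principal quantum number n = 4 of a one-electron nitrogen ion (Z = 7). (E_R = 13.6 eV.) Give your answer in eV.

-41.6 eV

E_n = −E_R·Z²/n² = −13.6 × 7²/4² = -41.6 eV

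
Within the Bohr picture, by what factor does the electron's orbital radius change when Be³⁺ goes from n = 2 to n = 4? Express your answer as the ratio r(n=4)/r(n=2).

r ∝ Z^-1 · n^2; with Z fixed, r ∝ n^2.
r(n=4)/r(n=2) = (4/2)^2 = 4

4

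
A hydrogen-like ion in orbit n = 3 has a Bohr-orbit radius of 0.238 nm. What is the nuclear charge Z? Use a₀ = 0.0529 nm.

r_n = n²a₀/Z ⇒ Z = n²a₀/r = 3² × 0.0529 / 0.238 ≈ 2.00
Z = 2

2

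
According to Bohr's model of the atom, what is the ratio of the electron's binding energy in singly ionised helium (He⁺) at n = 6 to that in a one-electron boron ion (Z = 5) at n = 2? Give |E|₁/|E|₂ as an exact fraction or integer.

|E| ∝ Z^2 · n^-2
|E|₁/|E|₂ = (2/5)^2 · (6/2)^-2 = 4/225

4/225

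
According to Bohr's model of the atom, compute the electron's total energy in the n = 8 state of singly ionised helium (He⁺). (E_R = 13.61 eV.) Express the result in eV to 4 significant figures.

-0.8506 eV

E_n = −E_R·Z²/n² = −13.61 × 2²/8² = -0.8506 eV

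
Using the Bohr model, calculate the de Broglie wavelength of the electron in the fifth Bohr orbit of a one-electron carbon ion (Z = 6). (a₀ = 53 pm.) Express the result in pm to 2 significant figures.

280 pm

The Bohr quantisation condition is nλ = 2πr_n.
r_n = n²a₀/Z = 220 pm
λ = 2πr_n/n = 2π·220/5 = 280 pm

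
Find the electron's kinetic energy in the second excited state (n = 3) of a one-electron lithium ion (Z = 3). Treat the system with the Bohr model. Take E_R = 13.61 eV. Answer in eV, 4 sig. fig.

For a Coulomb orbit the virial theorem gives K = −E_n.
E_n = −E_R·Z²/n², so K = E_R·Z²/n² = 13.61 × 3²/3² = 13.61 eV

13.61 eV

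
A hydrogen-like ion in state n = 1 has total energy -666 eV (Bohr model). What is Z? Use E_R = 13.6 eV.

7

E_n = −E_R Z²/n² ⇒ Z² = −E_n n²/E_R = 666 × 1² / 13.6 ≈ 48.97
Z = 7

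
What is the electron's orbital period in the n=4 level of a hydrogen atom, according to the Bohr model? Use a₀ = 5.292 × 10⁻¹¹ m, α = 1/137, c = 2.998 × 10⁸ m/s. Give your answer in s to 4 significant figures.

9.725 × 10⁻¹⁵ s

r = n²a₀/Z = 4²·5.292 × 10⁻¹¹/1 = 8.467 × 10⁻¹⁰ m
v = Zαc/n = 1·0.007299·2.998 × 10⁸/4 = 5.471 × 10⁵ m/s
T = 2πr/v = 9.725 × 10⁻¹⁵ s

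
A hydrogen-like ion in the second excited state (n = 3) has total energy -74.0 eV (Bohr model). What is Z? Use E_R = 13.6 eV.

7

E_n = −E_R Z²/n² ⇒ Z² = −E_n n²/E_R = 74.0 × 3² / 13.6 ≈ 48.97
Z = 7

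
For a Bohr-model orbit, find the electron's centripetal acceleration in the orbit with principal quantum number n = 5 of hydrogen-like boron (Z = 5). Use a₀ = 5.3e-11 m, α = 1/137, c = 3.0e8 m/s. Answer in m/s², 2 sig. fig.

1.8e22 m/s²

r = n²a₀/Z = 2.6e-10 m, v = Zαc/n = 2.2e6 m/s
a = v²/r = (2.2e6)² / 2.6e-10 = 1.8e22 m/s²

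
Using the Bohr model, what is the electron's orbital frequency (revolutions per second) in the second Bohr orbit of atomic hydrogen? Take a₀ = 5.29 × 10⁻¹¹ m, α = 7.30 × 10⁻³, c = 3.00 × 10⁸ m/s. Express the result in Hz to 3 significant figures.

8.24 × 10¹⁴ Hz

r = n²a₀/Z = 2.12 × 10⁻¹⁰ m, v = Zαc/n = 1.09 × 10⁶ m/s
f = v/(2πr) = 8.24 × 10¹⁴ Hz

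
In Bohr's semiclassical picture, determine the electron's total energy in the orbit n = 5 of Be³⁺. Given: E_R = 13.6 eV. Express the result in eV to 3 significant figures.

-8.70 eV

E_n = −E_R·Z²/n² = −13.6 × 4²/5² = -8.70 eV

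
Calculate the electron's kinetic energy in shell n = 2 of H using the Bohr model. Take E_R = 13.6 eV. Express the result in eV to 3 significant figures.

For a Coulomb orbit the virial theorem gives K = −E_n.
E_n = −E_R·Z²/n², so K = E_R·Z²/n² = 13.6 × 1²/2² = 3.40 eV

3.40 eV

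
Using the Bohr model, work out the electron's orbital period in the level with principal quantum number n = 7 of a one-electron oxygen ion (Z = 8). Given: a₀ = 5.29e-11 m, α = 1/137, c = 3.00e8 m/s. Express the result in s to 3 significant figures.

8.13e-16 s

r = n²a₀/Z = 7²·5.29e-11/8 = 3.24e-10 m
v = Zαc/n = 8·0.00730·3.00e8/7 = 2.50e6 m/s
T = 2πr/v = 8.13e-16 s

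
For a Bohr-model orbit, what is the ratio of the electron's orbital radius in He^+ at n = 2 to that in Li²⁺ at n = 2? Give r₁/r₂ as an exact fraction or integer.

r ∝ Z^-1 · n^2
r₁/r₂ = (2/3)^-1 · (2/2)^2 = 3/2

3/2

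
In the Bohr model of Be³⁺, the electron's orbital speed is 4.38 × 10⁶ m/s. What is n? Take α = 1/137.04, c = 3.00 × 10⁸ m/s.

2

v_n = Zαc/n ⇒ n = Zαc/v = 4 × 0.00730 × 3.00 × 10⁸ / 4.38 × 10⁶ ≈ 2.00
n = 2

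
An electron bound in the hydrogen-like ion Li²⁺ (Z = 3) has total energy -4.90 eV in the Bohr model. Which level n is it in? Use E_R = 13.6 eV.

E_n = −E_R Z²/n² ⇒ n² = E_R Z²/(−E_n) = 13.6 × 3² / 4.90 ≈ 24.98
n = 5

5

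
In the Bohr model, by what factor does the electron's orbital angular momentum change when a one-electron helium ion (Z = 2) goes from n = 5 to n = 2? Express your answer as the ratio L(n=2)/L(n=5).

L = nℏ depends only on n, so L ∝ n.
L(n=2)/L(n=5) = (2/5)^1 = 2/5

2/5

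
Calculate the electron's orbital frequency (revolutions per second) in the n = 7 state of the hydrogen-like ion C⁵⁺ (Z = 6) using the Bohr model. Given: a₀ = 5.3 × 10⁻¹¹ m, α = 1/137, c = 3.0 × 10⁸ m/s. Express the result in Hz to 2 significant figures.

r = n²a₀/Z = 4.3 × 10⁻¹⁰ m, v = Zαc/n = 1.9 × 10⁶ m/s
f = v/(2πr) = 6.9 × 10¹⁴ Hz

6.9 × 10¹⁴ Hz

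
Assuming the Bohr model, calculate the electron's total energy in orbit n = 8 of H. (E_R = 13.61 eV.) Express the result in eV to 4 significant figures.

-0.2127 eV

E_n = −E_R·Z²/n² = −13.61 × 1²/8² = -0.2127 eV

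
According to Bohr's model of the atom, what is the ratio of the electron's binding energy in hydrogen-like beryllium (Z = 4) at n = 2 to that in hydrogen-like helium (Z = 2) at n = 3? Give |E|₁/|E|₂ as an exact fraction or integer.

9

|E| ∝ Z^2 · n^-2
|E|₁/|E|₂ = (4/2)^2 · (2/3)^-2 = 9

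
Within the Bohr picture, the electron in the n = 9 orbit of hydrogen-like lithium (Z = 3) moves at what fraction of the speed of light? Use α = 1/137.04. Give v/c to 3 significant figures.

v_n = Zαc/n, so v/c = Zα/n = 3 × 0.00730 / 9 = 0.00243

0.00243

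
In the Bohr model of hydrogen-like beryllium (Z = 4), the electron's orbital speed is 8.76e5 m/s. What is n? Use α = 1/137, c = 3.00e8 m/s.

10

v_n = Zαc/n ⇒ n = Zαc/v = 4 × 0.00730 × 3.00e8 / 8.76e5 ≈ 10.00
n = 10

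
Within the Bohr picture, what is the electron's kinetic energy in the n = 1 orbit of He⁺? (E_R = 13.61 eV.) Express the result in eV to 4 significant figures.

For a Coulomb orbit the virial theorem gives K = −E_n.
E_n = −E_R·Z²/n², so K = E_R·Z²/n² = 13.61 × 2²/1² = 54.44 eV

54.44 eV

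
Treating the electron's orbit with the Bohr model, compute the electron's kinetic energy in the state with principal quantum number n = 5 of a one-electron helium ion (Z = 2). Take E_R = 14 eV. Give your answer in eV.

For a Coulomb orbit the virial theorem gives K = −E_n.
E_n = −E_R·Z²/n², so K = E_R·Z²/n² = 14 × 2²/5² = 2.2 eV

2.2 eV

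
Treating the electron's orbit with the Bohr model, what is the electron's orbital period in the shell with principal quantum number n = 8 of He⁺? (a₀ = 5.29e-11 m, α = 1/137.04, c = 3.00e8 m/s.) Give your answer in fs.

19.4 fs

r = n²a₀/Z = 8²·5.29e-11/2 = 1.69e-9 m
v = Zαc/n = 2·0.00730·3.00e8/8 = 5.47e5 m/s
T = 2πr/v = 1.94e-14 s = 19.4 fs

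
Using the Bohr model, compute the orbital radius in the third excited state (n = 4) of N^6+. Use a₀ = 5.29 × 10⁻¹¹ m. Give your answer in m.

r_n = n²a₀/Z = 4² × 5.29 × 10⁻¹¹ / 7
    = 16 × 5.29 × 10⁻¹¹ / 7 = 1.21 × 10⁻¹⁰ m

1.21 × 10⁻¹⁰ m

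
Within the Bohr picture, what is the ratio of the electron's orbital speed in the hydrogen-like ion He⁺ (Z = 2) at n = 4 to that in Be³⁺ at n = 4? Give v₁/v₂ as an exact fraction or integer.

v ∝ Z^1 · n^-1
v₁/v₂ = (2/4)^1 · (4/4)^-1 = 1/2

1/2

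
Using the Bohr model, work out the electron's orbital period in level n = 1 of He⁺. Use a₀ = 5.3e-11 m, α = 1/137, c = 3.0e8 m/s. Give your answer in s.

3.8e-17 s

r = n²a₀/Z = 1²·5.3e-11/2 = 2.6e-11 m
v = Zαc/n = 2·0.0073·3.0e8/1 = 4.4e6 m/s
T = 2πr/v = 3.8e-17 s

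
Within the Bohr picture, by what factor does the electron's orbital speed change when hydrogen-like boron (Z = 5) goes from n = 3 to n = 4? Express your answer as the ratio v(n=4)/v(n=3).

v ∝ Z^1 · n^-1; with Z fixed, v ∝ n^-1.
v(n=4)/v(n=3) = (4/3)^-1 = 3/4

3/4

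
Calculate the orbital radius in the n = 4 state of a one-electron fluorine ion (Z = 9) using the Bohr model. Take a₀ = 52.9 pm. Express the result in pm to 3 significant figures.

r_n = n²a₀/Z = 4² × 52.9 / 9
    = 16 × 52.9 / 9 = 94.0 pm

94.0 pm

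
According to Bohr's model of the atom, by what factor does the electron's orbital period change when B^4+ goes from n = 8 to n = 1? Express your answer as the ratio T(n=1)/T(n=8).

1/512

T ∝ Z^-2 · n^3; with Z fixed, T ∝ n^3.
T(n=1)/T(n=8) = (1/8)^3 = 1/512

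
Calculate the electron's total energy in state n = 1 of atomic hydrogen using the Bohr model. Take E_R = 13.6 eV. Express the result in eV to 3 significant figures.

E_n = −E_R·Z²/n² = −13.6 × 1²/1² = -13.6 eV

-13.6 eV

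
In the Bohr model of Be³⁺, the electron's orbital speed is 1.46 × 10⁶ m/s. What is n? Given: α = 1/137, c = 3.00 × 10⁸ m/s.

6

v_n = Zαc/n ⇒ n = Zαc/v = 4 × 0.00730 × 3.00 × 10⁸ / 1.46 × 10⁶ ≈ 6.00
n = 6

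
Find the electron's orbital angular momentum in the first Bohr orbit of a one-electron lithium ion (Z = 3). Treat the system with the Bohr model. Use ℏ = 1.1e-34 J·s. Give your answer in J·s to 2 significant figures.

L_n = nℏ = 1 × 1.1e-34 = 1.1e-34 J·s

1.1e-34 J·s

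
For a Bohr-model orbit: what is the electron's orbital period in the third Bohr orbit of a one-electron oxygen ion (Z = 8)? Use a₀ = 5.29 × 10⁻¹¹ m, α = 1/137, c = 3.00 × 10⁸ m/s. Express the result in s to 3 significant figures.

r = n²a₀/Z = 3²·5.29 × 10⁻¹¹/8 = 5.95 × 10⁻¹¹ m
v = Zαc/n = 8·0.00730·3.00 × 10⁸/3 = 5.84 × 10⁶ m/s
T = 2πr/v = 6.40 × 10⁻¹⁷ s

6.40 × 10⁻¹⁷ s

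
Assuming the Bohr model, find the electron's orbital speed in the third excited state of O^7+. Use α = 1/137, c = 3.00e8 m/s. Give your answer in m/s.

4.38e6 m/s

v_n = Zαc/n = 8 × 0.00730 × 3.00e8 / 4
    = 4.38e6 m/s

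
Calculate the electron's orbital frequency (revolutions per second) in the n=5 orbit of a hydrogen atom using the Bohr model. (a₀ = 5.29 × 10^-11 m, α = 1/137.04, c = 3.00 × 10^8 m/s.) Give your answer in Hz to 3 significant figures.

r = n²a₀/Z = 1.32 × 10^-9 m, v = Zαc/n = 4.38 × 10^5 m/s
f = v/(2πr) = 5.27 × 10^13 Hz

5.27 × 10^13 Hz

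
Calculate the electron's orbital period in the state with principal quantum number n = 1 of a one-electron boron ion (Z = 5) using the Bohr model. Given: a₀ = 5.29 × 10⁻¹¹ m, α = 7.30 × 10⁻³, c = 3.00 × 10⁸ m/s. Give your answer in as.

r = n²a₀/Z = 1²·5.29 × 10⁻¹¹/5 = 1.06 × 10⁻¹¹ m
v = Zαc/n = 5·0.00730·3.00 × 10⁸/1 = 1.09 × 10⁷ m/s
T = 2πr/v = 6.07 × 10⁻¹⁸ s = 6.07 as

6.07 as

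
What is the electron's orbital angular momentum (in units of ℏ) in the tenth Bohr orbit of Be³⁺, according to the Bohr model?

L_n = nℏ, so L/ℏ = n = 10.

10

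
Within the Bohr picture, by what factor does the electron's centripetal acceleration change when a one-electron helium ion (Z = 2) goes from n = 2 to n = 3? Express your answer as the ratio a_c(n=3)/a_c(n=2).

16/81

a_c ∝ Z^3 · n^-4; with Z fixed, a_c ∝ n^-4.
a_c(n=3)/a_c(n=2) = (3/2)^-4 = 16/81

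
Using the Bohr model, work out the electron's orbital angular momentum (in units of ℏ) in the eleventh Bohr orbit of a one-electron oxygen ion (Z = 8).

11

L_n = nℏ, so L/ℏ = n = 11.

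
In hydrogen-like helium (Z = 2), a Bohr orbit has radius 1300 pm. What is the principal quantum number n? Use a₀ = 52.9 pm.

7

r_n = n²a₀/Z ⇒ n² = rZ/a₀ = 1300 × 2 / 52.9 ≈ 49.15
n = 7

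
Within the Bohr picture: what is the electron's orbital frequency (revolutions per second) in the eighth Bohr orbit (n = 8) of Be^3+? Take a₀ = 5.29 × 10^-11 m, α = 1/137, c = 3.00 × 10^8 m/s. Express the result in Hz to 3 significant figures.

r = n²a₀/Z = 8.46 × 10^-10 m, v = Zαc/n = 1.09 × 10^6 m/s
f = v/(2πr) = 2.06 × 10^14 Hz

2.06 × 10^14 Hz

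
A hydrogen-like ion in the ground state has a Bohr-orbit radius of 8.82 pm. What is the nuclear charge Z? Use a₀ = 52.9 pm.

r_n = n²a₀/Z ⇒ Z = n²a₀/r = 1² × 52.9 / 8.82 ≈ 6.00
Z = 6

6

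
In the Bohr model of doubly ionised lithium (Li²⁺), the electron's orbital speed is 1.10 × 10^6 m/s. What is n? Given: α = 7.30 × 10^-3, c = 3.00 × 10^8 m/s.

6

v_n = Zαc/n ⇒ n = Zαc/v = 3 × 0.00730 × 3.00 × 10^8 / 1.10 × 10^6 ≈ 5.97
n = 6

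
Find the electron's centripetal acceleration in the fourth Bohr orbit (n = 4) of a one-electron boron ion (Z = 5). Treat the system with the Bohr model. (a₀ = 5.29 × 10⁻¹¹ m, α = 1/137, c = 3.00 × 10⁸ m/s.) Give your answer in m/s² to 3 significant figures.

4.43 × 10²² m/s²

r = n²a₀/Z = 1.69 × 10⁻¹⁰ m, v = Zαc/n = 2.74 × 10⁶ m/s
a = v²/r = (2.74 × 10⁶)² / 1.69 × 10⁻¹⁰ = 4.43 × 10²² m/s²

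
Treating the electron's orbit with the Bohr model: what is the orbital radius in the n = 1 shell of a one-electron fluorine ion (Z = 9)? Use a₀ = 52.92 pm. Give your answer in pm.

5.880 pm

r_n = n²a₀/Z = 1² × 52.92 / 9
    = 1 × 52.92 / 9 = 5.880 pm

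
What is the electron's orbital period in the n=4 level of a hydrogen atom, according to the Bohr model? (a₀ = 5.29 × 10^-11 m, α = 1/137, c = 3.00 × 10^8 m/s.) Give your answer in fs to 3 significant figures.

9.71 fs

r = n²a₀/Z = 4²·5.29 × 10^-11/1 = 8.46 × 10^-10 m
v = Zαc/n = 1·0.00730·3.00 × 10^8/4 = 5.47 × 10^5 m/s
T = 2πr/v = 9.71 × 10^-15 s = 9.71 fs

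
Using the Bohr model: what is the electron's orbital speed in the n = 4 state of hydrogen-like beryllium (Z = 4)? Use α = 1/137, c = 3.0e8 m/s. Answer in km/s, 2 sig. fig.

2200 km/s

v_n = Zαc/n = 4 × 0.0073 × 3.0e8 / 4
    = 2200 km/s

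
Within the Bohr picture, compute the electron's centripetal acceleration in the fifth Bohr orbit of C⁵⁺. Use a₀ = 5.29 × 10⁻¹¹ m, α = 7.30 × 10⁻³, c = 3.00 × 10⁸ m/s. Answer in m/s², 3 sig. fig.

3.13 × 10²² m/s²

r = n²a₀/Z = 2.20 × 10⁻¹⁰ m, v = Zαc/n = 2.63 × 10⁶ m/s
a = v²/r = (2.63 × 10⁶)² / 2.20 × 10⁻¹⁰ = 3.13 × 10²² m/s²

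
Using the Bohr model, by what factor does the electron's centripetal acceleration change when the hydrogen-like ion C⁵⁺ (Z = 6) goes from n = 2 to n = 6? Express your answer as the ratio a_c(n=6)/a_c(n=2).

1/81

a_c ∝ Z^3 · n^-4; with Z fixed, a_c ∝ n^-4.
a_c(n=6)/a_c(n=2) = (6/2)^-4 = 1/81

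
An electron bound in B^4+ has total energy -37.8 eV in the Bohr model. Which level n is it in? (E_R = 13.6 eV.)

3

E_n = −E_R Z²/n² ⇒ n² = E_R Z²/(−E_n) = 13.6 × 5² / 37.8 ≈ 8.99
n = 3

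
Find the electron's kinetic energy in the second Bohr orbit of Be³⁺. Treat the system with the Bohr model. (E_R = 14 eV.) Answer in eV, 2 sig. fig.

56 eV

For a Coulomb orbit the virial theorem gives K = −E_n.
E_n = −E_R·Z²/n², so K = E_R·Z²/n² = 14 × 4²/2² = 56 eV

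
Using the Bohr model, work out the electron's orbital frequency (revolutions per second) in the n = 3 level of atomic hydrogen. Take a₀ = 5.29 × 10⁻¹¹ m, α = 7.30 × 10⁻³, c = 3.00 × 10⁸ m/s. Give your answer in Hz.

2.44 × 10¹⁴ Hz

r = n²a₀/Z = 4.76 × 10⁻¹⁰ m, v = Zαc/n = 7.30 × 10⁵ m/s
f = v/(2πr) = 2.44 × 10¹⁴ Hz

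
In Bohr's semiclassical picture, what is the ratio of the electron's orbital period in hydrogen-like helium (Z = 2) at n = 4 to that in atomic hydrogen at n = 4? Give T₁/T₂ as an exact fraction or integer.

1/4

T ∝ Z^-2 · n^3
T₁/T₂ = (2/1)^-2 · (4/4)^3 = 1/4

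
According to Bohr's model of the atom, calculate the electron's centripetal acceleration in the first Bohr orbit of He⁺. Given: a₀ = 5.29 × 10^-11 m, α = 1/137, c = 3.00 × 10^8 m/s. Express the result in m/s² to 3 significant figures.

7.25 × 10^23 m/s²

r = n²a₀/Z = 2.65 × 10^-11 m, v = Zαc/n = 4.38 × 10^6 m/s
a = v²/r = (4.38 × 10^6)² / 2.65 × 10^-11 = 7.25 × 10^23 m/s²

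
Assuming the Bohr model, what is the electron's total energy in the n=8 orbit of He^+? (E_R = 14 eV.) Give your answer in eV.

-0.88 eV

E_n = −E_R·Z²/n² = −14 × 2²/8² = -0.88 eV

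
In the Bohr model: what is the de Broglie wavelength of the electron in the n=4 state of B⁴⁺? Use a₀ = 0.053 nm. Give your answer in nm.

0.27 nm

The Bohr quantisation condition is nλ = 2πr_n.
r_n = n²a₀/Z = 0.17 nm
λ = 2πr_n/n = 2π·0.17/4 = 0.27 nm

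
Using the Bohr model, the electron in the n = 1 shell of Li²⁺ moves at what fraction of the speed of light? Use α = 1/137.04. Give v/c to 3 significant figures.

v_n = Zαc/n, so v/c = Zα/n = 3 × 0.00730 / 1 = 0.0219

0.0219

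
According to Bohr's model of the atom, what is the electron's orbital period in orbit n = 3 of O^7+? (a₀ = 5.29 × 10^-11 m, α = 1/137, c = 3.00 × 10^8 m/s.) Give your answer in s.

6.40 × 10^-17 s

r = n²a₀/Z = 3²·5.29 × 10^-11/8 = 5.95 × 10^-11 m
v = Zαc/n = 8·0.00730·3.00 × 10^8/3 = 5.84 × 10^6 m/s
T = 2πr/v = 6.40 × 10^-17 s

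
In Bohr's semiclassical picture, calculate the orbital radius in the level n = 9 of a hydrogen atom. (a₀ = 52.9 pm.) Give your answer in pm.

4280 pm

r_n = n²a₀/Z = 9² × 52.9 / 1
    = 81 × 52.9 / 1 = 4280 pm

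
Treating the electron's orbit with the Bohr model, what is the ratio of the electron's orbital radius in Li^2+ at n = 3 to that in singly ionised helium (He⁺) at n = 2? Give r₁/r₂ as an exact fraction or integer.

r ∝ Z^-1 · n^2
r₁/r₂ = (3/2)^-1 · (3/2)^2 = 3/2

3/2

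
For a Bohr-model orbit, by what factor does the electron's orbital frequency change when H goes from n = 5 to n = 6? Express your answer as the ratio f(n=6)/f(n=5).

125/216

f ∝ Z^2 · n^-3; with Z fixed, f ∝ n^-3.
f(n=6)/f(n=5) = (6/5)^-3 = 125/216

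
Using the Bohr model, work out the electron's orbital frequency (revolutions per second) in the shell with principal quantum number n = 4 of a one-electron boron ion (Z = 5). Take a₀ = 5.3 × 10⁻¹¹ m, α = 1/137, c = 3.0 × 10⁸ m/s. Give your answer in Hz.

r = n²a₀/Z = 1.7 × 10⁻¹⁰ m, v = Zαc/n = 2.7 × 10⁶ m/s
f = v/(2πr) = 2.6 × 10¹⁵ Hz

2.6 × 10¹⁵ Hz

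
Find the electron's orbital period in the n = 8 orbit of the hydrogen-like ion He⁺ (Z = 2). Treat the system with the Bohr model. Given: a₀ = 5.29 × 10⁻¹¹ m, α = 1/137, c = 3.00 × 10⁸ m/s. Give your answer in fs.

19.4 fs

r = n²a₀/Z = 8²·5.29 × 10⁻¹¹/2 = 1.69 × 10⁻⁹ m
v = Zαc/n = 2·0.00730·3.00 × 10⁸/8 = 5.47 × 10⁵ m/s
T = 2πr/v = 1.94 × 10⁻¹⁴ s = 19.4 fs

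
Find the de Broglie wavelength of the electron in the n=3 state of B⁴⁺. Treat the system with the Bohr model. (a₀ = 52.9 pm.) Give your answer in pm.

The Bohr quantisation condition is nλ = 2πr_n.
r_n = n²a₀/Z = 95.2 pm
λ = 2πr_n/n = 2π·95.2/3 = 199 pm

199 pm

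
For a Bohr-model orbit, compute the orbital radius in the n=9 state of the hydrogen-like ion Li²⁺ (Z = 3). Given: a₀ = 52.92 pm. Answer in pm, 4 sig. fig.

1429 pm

r_n = n²a₀/Z = 9² × 52.92 / 3
    = 81 × 52.92 / 3 = 1429 pm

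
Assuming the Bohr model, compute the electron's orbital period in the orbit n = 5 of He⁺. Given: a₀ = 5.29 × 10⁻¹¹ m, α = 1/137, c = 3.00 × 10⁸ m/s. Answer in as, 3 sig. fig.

r = n²a₀/Z = 5²·5.29 × 10⁻¹¹/2 = 6.61 × 10⁻¹⁰ m
v = Zαc/n = 2·0.00730·3.00 × 10⁸/5 = 8.76 × 10⁵ m/s
T = 2πr/v = 4.74 × 10⁻¹⁵ s = 4740 as

4740 as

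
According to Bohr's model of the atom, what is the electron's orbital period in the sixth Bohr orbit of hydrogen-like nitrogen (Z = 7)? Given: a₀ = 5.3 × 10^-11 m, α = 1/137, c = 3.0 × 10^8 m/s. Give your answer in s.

6.7 × 10^-16 s

r = n²a₀/Z = 6²·5.3 × 10^-11/7 = 2.7 × 10^-10 m
v = Zαc/n = 7·0.0073·3.0 × 10^8/6 = 2.6 × 10^6 m/s
T = 2πr/v = 6.7 × 10^-16 s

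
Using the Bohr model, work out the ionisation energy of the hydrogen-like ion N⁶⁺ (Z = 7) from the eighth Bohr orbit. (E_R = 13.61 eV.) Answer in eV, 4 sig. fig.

10.42 eV

E_n = −E_R·Z²/n² = −13.61 × 7²/8² eV = -10.42 eV
Ionisation energy = −E_n = 10.42 eV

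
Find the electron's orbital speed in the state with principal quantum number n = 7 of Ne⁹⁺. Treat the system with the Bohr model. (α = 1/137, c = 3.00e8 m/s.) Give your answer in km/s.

v_n = Zαc/n = 10 × 0.00730 × 3.00e8 / 7
    = 3130 km/s

3130 km/s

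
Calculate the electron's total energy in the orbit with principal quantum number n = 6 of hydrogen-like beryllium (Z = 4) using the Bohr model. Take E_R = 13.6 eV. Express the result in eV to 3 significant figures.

E_n = −E_R·Z²/n² = −13.6 × 4²/6² = -6.04 eV

-6.04 eV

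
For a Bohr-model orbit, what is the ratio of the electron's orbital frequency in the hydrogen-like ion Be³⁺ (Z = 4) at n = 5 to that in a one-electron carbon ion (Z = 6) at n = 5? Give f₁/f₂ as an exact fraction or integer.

4/9

f ∝ Z^2 · n^-3
f₁/f₂ = (4/6)^2 · (5/5)^-3 = 4/9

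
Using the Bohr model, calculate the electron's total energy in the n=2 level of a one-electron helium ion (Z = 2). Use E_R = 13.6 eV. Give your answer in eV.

-13.6 eV

E_n = −E_R·Z²/n² = −13.6 × 2²/2² = -13.6 eV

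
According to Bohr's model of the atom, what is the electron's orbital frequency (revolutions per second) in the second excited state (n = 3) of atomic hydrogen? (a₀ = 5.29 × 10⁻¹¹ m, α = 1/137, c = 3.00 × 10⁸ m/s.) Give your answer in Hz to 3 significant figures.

2.44 × 10¹⁴ Hz

r = n²a₀/Z = 4.76 × 10⁻¹⁰ m, v = Zαc/n = 7.30 × 10⁵ m/s
f = v/(2πr) = 2.44 × 10¹⁴ Hz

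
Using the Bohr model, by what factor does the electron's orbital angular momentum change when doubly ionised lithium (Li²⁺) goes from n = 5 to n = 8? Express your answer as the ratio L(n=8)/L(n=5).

8/5

L = nℏ depends only on n, so L ∝ n.
L(n=8)/L(n=5) = (8/5)^1 = 8/5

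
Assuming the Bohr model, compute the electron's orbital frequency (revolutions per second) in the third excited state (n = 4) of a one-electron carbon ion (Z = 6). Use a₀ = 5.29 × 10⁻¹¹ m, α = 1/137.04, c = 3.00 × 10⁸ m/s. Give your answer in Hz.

3.70 × 10¹⁵ Hz

r = n²a₀/Z = 1.41 × 10⁻¹⁰ m, v = Zαc/n = 3.28 × 10⁶ m/s
f = v/(2πr) = 3.70 × 10¹⁵ Hz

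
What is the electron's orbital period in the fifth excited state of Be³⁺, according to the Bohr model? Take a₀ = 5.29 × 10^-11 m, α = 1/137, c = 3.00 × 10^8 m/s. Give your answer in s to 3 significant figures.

r = n²a₀/Z = 6²·5.29 × 10^-11/4 = 4.76 × 10^-10 m
v = Zαc/n = 4·0.00730·3.00 × 10^8/6 = 1.46 × 10^6 m/s
T = 2πr/v = 2.05 × 10^-15 s

2.05 × 10^-15 s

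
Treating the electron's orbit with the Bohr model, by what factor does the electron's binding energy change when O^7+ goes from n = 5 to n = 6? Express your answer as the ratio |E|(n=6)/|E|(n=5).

25/36

|E| ∝ Z^2 · n^-2; with Z fixed, |E| ∝ n^-2.
|E|(n=6)/|E|(n=5) = (6/5)^-2 = 25/36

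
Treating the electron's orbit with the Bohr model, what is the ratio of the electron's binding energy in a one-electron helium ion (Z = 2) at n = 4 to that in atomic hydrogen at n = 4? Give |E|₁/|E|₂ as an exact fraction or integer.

|E| ∝ Z^2 · n^-2
|E|₁/|E|₂ = (2/1)^2 · (4/4)^-2 = 4

4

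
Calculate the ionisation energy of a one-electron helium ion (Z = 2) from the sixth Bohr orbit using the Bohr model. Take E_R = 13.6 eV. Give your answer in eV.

E_n = −E_R·Z²/n² = −13.6 × 2²/6² eV = -1.51 eV
Ionisation energy = −E_n = 1.51 eV

1.51 eV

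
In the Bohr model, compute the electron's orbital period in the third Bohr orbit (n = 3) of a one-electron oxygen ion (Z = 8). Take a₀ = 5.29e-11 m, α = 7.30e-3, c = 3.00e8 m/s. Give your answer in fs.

0.0640 fs

r = n²a₀/Z = 3²·5.29e-11/8 = 5.95e-11 m
v = Zαc/n = 8·0.00730·3.00e8/3 = 5.84e6 m/s
T = 2πr/v = 6.40e-17 s = 0.0640 fs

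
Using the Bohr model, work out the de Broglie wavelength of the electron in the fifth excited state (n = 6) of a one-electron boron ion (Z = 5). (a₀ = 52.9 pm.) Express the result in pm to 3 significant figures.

399 pm

The Bohr quantisation condition is nλ = 2πr_n.
r_n = n²a₀/Z = 381 pm
λ = 2πr_n/n = 2π·381/6 = 399 pm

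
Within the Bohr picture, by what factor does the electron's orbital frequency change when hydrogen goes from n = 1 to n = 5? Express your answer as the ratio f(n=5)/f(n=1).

1/125

f ∝ Z^2 · n^-3; with Z fixed, f ∝ n^-3.
f(n=5)/f(n=1) = (5/1)^-3 = 1/125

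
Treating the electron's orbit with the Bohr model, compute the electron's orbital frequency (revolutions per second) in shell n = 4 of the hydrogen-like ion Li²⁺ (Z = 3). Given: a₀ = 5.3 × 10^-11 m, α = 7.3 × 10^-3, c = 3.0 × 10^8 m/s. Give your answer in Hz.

r = n²a₀/Z = 2.8 × 10^-10 m, v = Zαc/n = 1.6 × 10^6 m/s
f = v/(2πr) = 9.2 × 10^14 Hz

9.2 × 10^14 Hz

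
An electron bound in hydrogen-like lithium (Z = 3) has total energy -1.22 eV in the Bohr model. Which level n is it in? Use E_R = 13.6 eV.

E_n = −E_R Z²/n² ⇒ n² = E_R Z²/(−E_n) = 13.6 × 3² / 1.22 ≈ 100.33
n = 10

10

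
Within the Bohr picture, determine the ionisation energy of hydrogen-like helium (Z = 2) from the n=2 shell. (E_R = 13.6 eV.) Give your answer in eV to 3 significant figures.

E_n = −E_R·Z²/n² = −13.6 × 2²/2² eV = -13.6 eV
Ionisation energy = −E_n = 13.6 eV

13.6 eV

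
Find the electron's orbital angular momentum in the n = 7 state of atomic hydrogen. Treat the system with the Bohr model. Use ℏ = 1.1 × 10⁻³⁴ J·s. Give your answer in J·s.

L_n = nℏ = 7 × 1.1 × 10⁻³⁴ = 7.7 × 10⁻³⁴ J·s

7.7 × 10⁻³⁴ J·s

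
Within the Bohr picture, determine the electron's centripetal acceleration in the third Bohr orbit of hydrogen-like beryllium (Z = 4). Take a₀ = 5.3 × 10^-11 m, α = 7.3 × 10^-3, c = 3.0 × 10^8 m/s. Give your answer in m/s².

r = n²a₀/Z = 1.2 × 10^-10 m, v = Zαc/n = 2.9 × 10^6 m/s
a = v²/r = (2.9 × 10^6)² / 1.2 × 10^-10 = 7.2 × 10^22 m/s²

7.2 × 10^22 m/s²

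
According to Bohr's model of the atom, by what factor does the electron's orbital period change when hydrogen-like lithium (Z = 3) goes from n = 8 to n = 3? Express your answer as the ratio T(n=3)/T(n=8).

T ∝ Z^-2 · n^3; with Z fixed, T ∝ n^3.
T(n=3)/T(n=8) = (3/8)^3 = 27/512

27/512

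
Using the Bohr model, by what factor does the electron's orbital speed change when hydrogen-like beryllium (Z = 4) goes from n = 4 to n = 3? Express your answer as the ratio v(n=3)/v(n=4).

4/3

v ∝ Z^1 · n^-1; with Z fixed, v ∝ n^-1.
v(n=3)/v(n=4) = (3/4)^-1 = 4/3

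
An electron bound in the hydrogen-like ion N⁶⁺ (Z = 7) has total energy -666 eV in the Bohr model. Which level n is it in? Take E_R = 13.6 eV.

E_n = −E_R Z²/n² ⇒ n² = E_R Z²/(−E_n) = 13.6 × 7² / 666 ≈ 1.00
n = 1

1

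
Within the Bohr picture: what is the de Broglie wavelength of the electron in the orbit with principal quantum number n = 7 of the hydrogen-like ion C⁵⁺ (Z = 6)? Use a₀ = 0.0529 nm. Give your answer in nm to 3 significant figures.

The Bohr quantisation condition is nλ = 2πr_n.
r_n = n²a₀/Z = 0.432 nm
λ = 2πr_n/n = 2π·0.432/7 = 0.388 nm

0.388 nm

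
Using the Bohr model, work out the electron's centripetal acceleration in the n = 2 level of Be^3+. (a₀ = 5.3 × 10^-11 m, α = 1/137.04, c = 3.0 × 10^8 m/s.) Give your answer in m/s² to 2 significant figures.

3.6 × 10^23 m/s²

r = n²a₀/Z = 5.3 × 10^-11 m, v = Zαc/n = 4.4 × 10^6 m/s
a = v²/r = (4.4 × 10^6)² / 5.3 × 10^-11 = 3.6 × 10^23 m/s²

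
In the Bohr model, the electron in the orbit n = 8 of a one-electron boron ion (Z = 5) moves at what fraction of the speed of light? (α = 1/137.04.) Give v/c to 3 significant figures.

0.00456

v_n = Zαc/n, so v/c = Zα/n = 5 × 0.00730 / 8 = 0.00456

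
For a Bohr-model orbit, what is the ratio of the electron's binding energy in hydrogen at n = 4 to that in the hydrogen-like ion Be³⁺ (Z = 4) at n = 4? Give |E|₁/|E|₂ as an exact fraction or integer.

|E| ∝ Z^2 · n^-2
|E|₁/|E|₂ = (1/4)^2 · (4/4)^-2 = 1/16

1/16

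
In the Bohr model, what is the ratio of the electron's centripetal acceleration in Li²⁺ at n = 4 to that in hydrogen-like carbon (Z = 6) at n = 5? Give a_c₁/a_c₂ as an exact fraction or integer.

a_c ∝ Z^3 · n^-4
a_c₁/a_c₂ = (3/6)^3 · (4/5)^-4 = 625/2048

625/2048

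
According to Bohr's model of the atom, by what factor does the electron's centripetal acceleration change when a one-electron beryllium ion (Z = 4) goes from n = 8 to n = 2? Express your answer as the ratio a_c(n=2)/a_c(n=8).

a_c ∝ Z^3 · n^-4; with Z fixed, a_c ∝ n^-4.
a_c(n=2)/a_c(n=8) = (2/8)^-4 = 256

256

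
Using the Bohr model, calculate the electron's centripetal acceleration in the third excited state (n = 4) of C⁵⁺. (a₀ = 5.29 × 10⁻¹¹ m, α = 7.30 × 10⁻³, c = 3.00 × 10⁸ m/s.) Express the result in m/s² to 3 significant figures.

r = n²a₀/Z = 1.41 × 10⁻¹⁰ m, v = Zαc/n = 3.29 × 10⁶ m/s
a = v²/r = (3.29 × 10⁶)² / 1.41 × 10⁻¹⁰ = 7.65 × 10²² m/s²

7.65 × 10²² m/s²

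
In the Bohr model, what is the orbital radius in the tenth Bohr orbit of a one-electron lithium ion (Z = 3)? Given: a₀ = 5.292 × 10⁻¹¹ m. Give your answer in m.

r_n = n²a₀/Z = 10² × 5.292 × 10⁻¹¹ / 3
    = 100 × 5.292 × 10⁻¹¹ / 3 = 1.764 × 10⁻⁹ m

1.764 × 10⁻⁹ m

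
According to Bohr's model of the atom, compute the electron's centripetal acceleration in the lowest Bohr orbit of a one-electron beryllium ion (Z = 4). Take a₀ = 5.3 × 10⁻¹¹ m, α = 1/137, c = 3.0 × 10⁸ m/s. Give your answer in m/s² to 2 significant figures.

5.8 × 10²⁴ m/s²

r = n²a₀/Z = 1.3 × 10⁻¹¹ m, v = Zαc/n = 8.8 × 10⁶ m/s
a = v²/r = (8.8 × 10⁶)² / 1.3 × 10⁻¹¹ = 5.8 × 10²⁴ m/s²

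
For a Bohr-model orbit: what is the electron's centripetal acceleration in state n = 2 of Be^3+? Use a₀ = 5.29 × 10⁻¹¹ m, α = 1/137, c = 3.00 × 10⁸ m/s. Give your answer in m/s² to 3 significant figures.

r = n²a₀/Z = 5.29 × 10⁻¹¹ m, v = Zαc/n = 4.38 × 10⁶ m/s
a = v²/r = (4.38 × 10⁶)² / 5.29 × 10⁻¹¹ = 3.63 × 10²³ m/s²

3.63 × 10²³ m/s²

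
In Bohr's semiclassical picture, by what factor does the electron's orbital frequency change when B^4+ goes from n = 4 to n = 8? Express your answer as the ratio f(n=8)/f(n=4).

f ∝ Z^2 · n^-3; with Z fixed, f ∝ n^-3.
f(n=8)/f(n=4) = (8/4)^-3 = 1/8

1/8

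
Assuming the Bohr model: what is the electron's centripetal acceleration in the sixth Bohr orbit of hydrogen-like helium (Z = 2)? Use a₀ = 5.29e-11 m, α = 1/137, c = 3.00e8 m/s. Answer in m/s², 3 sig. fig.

r = n²a₀/Z = 9.52e-10 m, v = Zαc/n = 7.30e5 m/s
a = v²/r = (7.30e5)² / 9.52e-10 = 5.60e20 m/s²

5.60e20 m/s²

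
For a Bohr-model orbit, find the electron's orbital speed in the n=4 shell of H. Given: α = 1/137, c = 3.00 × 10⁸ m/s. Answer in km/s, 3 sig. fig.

547 km/s

v_n = Zαc/n = 1 × 0.00730 × 3.00 × 10⁸ / 4
    = 547 km/s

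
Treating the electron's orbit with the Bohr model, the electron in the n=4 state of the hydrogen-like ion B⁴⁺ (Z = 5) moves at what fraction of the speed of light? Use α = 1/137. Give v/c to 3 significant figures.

0.00912

v_n = Zαc/n, so v/c = Zα/n = 5 × 0.00730 / 4 = 0.00912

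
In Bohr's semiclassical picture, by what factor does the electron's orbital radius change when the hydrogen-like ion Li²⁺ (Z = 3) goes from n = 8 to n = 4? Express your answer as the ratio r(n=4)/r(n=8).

r ∝ Z^-1 · n^2; with Z fixed, r ∝ n^2.
r(n=4)/r(n=8) = (4/8)^2 = 1/4

1/4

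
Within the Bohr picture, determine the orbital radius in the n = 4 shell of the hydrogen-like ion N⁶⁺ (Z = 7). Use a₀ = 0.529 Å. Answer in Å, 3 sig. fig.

1.21 Å

r_n = n²a₀/Z = 4² × 0.529 / 7
    = 16 × 0.529 / 7 = 1.21 Å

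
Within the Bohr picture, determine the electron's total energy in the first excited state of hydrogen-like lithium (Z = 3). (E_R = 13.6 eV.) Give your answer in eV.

E_n = −E_R·Z²/n² = −13.6 × 3²/2² = -30.6 eV

-30.6 eV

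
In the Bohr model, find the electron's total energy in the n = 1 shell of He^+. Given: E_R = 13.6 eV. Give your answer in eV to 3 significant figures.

-54.4 eV

E_n = −E_R·Z²/n² = −13.6 × 2²/1² = -54.4 eV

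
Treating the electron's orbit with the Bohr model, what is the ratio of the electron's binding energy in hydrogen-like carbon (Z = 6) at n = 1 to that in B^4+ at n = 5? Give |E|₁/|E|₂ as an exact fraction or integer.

|E| ∝ Z^2 · n^-2
|E|₁/|E|₂ = (6/5)^2 · (1/5)^-2 = 36

36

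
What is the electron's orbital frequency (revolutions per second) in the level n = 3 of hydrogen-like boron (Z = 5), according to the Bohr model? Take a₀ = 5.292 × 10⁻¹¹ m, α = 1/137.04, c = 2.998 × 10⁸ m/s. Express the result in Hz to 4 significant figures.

6.092 × 10¹⁵ Hz

r = n²a₀/Z = 9.526 × 10⁻¹¹ m, v = Zαc/n = 3.646 × 10⁶ m/s
f = v/(2πr) = 6.092 × 10¹⁵ Hz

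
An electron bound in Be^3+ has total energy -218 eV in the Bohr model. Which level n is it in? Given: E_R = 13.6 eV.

1

E_n = −E_R Z²/n² ⇒ n² = E_R Z²/(−E_n) = 13.6 × 4² / 218 ≈ 1.00
n = 1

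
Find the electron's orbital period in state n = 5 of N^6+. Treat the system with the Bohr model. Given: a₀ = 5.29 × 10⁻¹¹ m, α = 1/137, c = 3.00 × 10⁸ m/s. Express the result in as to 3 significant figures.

r = n²a₀/Z = 5²·5.29 × 10⁻¹¹/7 = 1.89 × 10⁻¹⁰ m
v = Zαc/n = 7·0.00730·3.00 × 10⁸/5 = 3.07 × 10⁶ m/s
T = 2πr/v = 3.87 × 10⁻¹⁶ s = 387 as

387 as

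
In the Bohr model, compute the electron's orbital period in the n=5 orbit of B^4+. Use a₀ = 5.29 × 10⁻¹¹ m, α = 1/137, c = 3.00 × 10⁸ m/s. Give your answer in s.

7.59 × 10⁻¹⁶ s

r = n²a₀/Z = 5²·5.29 × 10⁻¹¹/5 = 2.64 × 10⁻¹⁰ m
v = Zαc/n = 5·0.00730·3.00 × 10⁸/5 = 2.19 × 10⁶ m/s
T = 2πr/v = 7.59 × 10⁻¹⁶ s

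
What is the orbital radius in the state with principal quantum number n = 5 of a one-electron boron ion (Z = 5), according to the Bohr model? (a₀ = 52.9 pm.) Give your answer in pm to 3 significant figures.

264 pm

r_n = n²a₀/Z = 5² × 52.9 / 5
    = 25 × 52.9 / 5 = 264 pm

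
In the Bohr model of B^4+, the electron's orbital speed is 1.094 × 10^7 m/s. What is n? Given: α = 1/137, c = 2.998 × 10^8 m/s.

v_n = Zαc/n ⇒ n = Zαc/v = 5 × 0.007299 × 2.998 × 10^8 / 1.094 × 10^7 ≈ 1.00
n = 1

1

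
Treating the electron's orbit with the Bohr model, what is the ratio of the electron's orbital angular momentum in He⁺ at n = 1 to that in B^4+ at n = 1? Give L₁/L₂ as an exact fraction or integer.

L = nℏ is independent of Z.
L₁/L₂ = n₁/n₂ = 1/1 = 1

1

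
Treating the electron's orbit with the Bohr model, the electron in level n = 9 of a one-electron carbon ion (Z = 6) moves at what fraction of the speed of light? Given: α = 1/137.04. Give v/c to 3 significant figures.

v_n = Zαc/n, so v/c = Zα/n = 6 × 0.00730 / 9 = 0.00486

0.00486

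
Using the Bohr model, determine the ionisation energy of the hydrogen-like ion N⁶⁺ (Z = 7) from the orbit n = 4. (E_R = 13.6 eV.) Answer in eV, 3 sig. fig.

E_n = −E_R·Z²/n² = −13.6 × 7²/4² eV = -41.6 eV
Ionisation energy = −E_n = 41.6 eV

41.6 eV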